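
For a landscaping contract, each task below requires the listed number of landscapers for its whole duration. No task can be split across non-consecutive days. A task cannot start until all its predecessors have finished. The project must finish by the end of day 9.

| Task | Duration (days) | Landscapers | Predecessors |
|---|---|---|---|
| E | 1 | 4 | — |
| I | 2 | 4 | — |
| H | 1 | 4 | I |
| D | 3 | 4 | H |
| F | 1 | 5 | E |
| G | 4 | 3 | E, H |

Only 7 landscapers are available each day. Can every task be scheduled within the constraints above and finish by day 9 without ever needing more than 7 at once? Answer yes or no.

Schedule E@1, I@2, H@4, D@5, F@9, G@5: d1:4  d2:4  d3:4  d4:4  d5:7  d6:7  d7:7  d8:3  d9:5 — peak 7 ≤ 7.

yes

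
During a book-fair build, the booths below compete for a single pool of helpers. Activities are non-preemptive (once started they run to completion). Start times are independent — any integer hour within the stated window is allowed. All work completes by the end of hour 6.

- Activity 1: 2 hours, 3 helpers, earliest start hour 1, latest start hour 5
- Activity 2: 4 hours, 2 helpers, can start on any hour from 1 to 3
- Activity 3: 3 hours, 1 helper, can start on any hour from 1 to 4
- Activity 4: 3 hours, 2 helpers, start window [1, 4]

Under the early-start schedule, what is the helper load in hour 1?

8

At early start, hour 1 has: Activity 1, Activity 2, Activity 3, Activity 4.
Demand: 3 + 2 + 1 + 2 = 8.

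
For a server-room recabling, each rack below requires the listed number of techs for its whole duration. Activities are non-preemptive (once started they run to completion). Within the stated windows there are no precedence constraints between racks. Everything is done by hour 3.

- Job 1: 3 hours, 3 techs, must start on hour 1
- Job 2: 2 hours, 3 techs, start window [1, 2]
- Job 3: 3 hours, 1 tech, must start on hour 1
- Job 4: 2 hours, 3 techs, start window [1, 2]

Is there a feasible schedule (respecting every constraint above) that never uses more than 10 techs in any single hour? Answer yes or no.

yes

Schedule Job 1@1, Job 2@1, Job 3@1, Job 4@1: h1:10  h2:10  h3:4 — peak 10 ≤ 10.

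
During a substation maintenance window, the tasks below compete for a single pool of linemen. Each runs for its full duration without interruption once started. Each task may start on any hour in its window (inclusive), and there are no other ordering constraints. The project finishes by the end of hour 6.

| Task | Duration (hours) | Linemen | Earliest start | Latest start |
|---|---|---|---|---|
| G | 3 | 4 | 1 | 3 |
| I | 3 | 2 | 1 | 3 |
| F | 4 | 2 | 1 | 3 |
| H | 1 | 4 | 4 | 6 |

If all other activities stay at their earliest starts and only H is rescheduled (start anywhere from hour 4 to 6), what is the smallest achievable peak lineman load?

H@4: h1:8  h2:8  h3:8  h4:6  h5:0  h6:0 → peak 8
H@5: h1:8  h2:8  h3:8  h4:2  h5:4  h6:0 → peak 8
H@6: h1:8  h2:8  h3:8  h4:2  h5:0  h6:4 → peak 8
Best is H@4, peak 8.

8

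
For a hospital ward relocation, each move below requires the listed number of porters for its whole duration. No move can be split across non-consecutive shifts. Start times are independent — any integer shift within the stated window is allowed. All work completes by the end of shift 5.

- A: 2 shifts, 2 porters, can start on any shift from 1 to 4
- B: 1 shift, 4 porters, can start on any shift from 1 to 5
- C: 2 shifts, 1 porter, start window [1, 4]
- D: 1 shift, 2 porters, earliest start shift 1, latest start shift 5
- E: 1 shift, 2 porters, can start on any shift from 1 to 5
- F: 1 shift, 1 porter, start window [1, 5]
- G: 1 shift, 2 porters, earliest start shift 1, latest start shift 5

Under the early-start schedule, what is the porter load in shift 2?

At early start, shift 2 has: A, C.
Demand: 2 + 1 = 3.

3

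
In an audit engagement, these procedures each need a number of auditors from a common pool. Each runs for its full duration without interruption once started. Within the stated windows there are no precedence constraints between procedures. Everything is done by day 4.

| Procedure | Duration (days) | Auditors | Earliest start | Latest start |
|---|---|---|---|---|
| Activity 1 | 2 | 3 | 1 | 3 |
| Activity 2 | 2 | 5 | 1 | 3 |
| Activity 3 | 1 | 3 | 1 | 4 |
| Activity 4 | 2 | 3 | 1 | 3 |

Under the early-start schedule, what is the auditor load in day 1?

14

At early start, day 1 has: Activity 1, Activity 2, Activity 3, Activity 4.
Demand: 3 + 5 + 3 + 3 = 14.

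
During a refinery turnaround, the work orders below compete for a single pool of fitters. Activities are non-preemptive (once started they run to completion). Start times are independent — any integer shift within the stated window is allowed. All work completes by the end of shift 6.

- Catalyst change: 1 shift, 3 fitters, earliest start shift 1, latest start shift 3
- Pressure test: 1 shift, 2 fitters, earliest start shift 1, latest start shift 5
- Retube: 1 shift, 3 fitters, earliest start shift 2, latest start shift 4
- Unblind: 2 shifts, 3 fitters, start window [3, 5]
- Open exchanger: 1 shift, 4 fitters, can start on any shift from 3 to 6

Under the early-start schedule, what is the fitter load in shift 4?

3

At early start, shift 4 has: Unblind.
Demand: 3 = 3.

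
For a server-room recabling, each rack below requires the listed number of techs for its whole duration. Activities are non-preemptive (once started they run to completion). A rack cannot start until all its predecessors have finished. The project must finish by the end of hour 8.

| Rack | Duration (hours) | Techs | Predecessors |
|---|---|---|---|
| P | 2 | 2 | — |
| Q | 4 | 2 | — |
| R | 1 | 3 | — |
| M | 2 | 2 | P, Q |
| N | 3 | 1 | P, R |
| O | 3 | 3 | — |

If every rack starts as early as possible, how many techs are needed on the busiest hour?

10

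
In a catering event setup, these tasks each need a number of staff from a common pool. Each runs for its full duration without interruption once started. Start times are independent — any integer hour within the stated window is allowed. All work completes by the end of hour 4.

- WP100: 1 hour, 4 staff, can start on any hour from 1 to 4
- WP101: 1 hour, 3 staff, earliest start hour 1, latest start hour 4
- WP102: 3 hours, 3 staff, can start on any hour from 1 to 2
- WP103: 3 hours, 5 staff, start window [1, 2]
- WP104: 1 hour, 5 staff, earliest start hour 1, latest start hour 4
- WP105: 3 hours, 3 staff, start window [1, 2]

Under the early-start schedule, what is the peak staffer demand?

23

Early-start schedule: WP100@1, WP101@1, WP102@1, WP103@1, WP104@1, WP105@1.
Load per hour: hour 1: 23, hour 2: 11, hour 3: 11, hour 4: 0.
Peak is 23.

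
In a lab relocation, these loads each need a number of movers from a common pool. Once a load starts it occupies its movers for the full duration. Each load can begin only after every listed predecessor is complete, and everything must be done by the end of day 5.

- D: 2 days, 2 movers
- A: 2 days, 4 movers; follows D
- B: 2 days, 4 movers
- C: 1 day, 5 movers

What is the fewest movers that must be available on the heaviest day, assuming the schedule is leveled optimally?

6

Early-start (D@1, A@3, B@1, C@1) gives peak 11: d1:11  d2:6  d3:4  d4:4  d5:0.
Shift C→5.
Schedule D@1, A@3, B@1, C@5: d1:6  d2:6  d3:4  d4:4  d5:5 — peak 6.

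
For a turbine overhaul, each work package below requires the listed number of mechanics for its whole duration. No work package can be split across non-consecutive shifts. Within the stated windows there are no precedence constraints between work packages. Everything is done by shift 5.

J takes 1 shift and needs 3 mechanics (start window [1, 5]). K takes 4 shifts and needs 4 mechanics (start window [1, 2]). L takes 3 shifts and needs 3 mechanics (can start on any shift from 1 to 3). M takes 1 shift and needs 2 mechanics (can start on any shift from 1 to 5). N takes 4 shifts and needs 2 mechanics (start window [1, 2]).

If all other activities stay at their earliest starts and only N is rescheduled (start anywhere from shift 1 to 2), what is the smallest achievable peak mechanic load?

N@1: s1:14  s2:9  s3:9  s4:6  s5:0 → peak 14
N@2: s1:12  s2:9  s3:9  s4:6  s5:2 → peak 12
Best is N@2, peak 12.

12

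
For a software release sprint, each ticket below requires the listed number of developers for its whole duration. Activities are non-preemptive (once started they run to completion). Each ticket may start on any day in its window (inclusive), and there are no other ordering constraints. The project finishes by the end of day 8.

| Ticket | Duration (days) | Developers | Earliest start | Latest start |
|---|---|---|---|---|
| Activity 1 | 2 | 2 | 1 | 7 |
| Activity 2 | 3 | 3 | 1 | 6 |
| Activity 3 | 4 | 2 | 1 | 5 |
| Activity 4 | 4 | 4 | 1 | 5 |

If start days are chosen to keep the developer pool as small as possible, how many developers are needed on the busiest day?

6

Early-start (Activity 1@1, Activity 2@1, Activity 3@1, Activity 4@1) gives peak 11: d1:11  d2:11  d3:9  d4:6  d5:0  d6:0  d7:0  d8:0.
Shift Activity 3→3, Activity 4→4.
Schedule Activity 1@1, Activity 2@1, Activity 3@3, Activity 4@4: d1:5  d2:5  d3:5  d4:6  d5:6  d6:6  d7:4  d8:0 — peak 6.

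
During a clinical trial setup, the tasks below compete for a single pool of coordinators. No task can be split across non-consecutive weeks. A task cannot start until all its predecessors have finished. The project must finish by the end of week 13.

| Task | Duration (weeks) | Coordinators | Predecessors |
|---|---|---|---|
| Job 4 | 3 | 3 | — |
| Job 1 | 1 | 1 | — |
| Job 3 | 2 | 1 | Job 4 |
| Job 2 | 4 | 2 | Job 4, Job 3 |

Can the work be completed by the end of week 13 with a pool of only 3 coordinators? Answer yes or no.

yes

Schedule Job 4@1, Job 1@4, Job 3@4, Job 2@6: w1:3  w2:3  w3:3  w4:2  w5:1  w6:2  w7:2  w8:2  w9:2  w10:0  w11:0  w12:0  w13:0 — peak 3 ≤ 3.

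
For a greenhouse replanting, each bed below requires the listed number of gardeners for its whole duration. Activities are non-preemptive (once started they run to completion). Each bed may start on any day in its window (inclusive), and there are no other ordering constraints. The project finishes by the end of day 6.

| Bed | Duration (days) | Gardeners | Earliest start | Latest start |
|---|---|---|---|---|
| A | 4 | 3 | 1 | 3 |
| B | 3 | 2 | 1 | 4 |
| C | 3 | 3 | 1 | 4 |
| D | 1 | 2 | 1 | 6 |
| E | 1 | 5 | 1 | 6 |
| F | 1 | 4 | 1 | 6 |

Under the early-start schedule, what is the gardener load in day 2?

At early start, day 2 has: A, B, C.
Demand: 3 + 2 + 3 = 8.

8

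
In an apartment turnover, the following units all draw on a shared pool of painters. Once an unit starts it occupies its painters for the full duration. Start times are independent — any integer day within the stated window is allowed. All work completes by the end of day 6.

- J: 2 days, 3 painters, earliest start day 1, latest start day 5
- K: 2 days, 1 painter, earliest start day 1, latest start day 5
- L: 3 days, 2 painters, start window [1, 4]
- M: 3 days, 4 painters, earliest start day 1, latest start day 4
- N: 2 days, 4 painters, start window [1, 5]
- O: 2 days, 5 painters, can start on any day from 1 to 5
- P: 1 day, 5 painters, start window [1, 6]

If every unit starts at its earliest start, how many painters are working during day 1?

24

At early start, day 1 has: J, K, L, M, N, O, P.
Demand: 3 + 1 + 2 + 4 + 4 + 5 + 5 = 24.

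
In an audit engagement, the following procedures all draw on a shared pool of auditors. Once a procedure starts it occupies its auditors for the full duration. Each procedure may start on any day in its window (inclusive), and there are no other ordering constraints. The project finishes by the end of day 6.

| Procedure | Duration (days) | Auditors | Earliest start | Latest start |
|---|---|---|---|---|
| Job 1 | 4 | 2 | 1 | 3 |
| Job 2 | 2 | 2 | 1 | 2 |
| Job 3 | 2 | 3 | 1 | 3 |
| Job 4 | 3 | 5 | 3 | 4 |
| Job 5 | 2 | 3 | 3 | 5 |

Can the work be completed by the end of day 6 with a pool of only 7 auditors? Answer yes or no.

no

The minimum achievable peak is 8; 7 < 8, so no feasible schedule stays within the cap.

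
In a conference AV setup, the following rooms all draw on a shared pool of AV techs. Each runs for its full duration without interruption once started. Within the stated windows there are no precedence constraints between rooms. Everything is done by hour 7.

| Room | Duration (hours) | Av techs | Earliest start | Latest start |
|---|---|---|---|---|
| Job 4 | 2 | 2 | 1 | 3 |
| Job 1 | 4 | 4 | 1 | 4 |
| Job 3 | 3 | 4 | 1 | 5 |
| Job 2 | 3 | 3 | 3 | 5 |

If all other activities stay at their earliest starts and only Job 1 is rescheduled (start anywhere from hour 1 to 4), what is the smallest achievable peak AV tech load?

Job 1@1: h1:10  h2:10  h3:11  h4:7  h5:3  h6:0  h7:0 → peak 11
Job 1@2: h1:6  h2:10  h3:11  h4:7  h5:7  h6:0  h7:0 → peak 11
Job 1@3: h1:6  h2:6  h3:11  h4:7  h5:7  h6:4  h7:0 → peak 11
Job 1@4: h1:6  h2:6  h3:7  h4:7  h5:7  h6:4  h7:4 → peak 7
Best is Job 1@4, peak 7.

7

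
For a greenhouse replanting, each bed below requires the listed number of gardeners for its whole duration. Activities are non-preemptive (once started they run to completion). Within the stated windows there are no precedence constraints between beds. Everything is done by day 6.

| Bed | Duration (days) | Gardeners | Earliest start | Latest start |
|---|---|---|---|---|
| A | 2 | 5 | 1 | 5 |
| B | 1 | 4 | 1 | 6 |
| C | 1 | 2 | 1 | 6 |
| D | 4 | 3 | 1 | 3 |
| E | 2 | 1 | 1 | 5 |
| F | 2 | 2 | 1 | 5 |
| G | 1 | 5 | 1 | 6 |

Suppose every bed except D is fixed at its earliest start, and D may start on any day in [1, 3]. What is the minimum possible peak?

19

D@1: d1:22  d2:11  d3:3  d4:3  d5:0  d6:0 → peak 22
D@2: d1:19  d2:11  d3:3  d4:3  d5:3  d6:0 → peak 19
D@3: d1:19  d2:8  d3:3  d4:3  d5:3  d6:3 → peak 19
Best is D@2, peak 19.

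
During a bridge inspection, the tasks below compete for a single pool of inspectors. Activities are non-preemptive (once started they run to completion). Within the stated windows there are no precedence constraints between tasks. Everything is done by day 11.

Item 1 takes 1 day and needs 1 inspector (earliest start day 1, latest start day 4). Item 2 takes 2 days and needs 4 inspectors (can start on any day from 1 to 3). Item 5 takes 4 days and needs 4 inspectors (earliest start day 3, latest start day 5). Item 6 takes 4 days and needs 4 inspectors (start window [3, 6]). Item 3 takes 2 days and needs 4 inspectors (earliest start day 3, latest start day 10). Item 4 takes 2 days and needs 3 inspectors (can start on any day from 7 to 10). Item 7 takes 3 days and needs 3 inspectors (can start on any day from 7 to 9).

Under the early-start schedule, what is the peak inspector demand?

Early-start schedule: Item 1@1, Item 2@1, Item 5@3, Item 6@3, Item 3@3, Item 4@7, Item 7@7.
Load per day: day 1: 5, day 2: 4, day 3: 12, day 4: 12, day 5: 8, day 6: 8, day 7: 6, day 8: 6, day 9: 3, day 10: 0, day 11: 0.
Peak is 12.

12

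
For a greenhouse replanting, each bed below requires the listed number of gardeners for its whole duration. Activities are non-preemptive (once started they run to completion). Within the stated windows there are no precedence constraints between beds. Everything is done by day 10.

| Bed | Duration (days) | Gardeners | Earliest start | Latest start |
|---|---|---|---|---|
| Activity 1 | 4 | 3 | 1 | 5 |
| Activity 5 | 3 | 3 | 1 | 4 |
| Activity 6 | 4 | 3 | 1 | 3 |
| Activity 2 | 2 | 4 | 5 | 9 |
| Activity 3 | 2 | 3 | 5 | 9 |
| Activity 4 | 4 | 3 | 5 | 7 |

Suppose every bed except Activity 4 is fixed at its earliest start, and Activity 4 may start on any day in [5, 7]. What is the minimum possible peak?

9

Activity 4@5: d1:9  d2:9  d3:9  d4:6  d5:10  d6:10  d7:3  d8:3  d9:0  d10:0 → peak 10
Activity 4@6: d1:9  d2:9  d3:9  d4:6  d5:7  d6:10  d7:3  d8:3  d9:3  d10:0 → peak 10
Activity 4@7: d1:9  d2:9  d3:9  d4:6  d5:7  d6:7  d7:3  d8:3  d9:3  d10:3 → peak 9
Best is Activity 4@7, peak 9.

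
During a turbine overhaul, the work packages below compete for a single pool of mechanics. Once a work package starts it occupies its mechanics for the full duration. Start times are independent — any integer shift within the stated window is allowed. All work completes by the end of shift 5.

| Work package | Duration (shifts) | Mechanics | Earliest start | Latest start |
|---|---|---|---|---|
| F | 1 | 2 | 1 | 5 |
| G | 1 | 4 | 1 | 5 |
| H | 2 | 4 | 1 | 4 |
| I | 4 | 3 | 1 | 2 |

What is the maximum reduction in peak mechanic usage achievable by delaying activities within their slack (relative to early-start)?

6

Early-start peak: s1:13  s2:7  s3:3  s4:3  s5:0 ⇒ 13.
Leveled (F@1, G@1, H@2, I@2): s1:6  s2:7  s3:7  s4:3  s5:3 ⇒ 7.
Reduction 13 − 7 = 6.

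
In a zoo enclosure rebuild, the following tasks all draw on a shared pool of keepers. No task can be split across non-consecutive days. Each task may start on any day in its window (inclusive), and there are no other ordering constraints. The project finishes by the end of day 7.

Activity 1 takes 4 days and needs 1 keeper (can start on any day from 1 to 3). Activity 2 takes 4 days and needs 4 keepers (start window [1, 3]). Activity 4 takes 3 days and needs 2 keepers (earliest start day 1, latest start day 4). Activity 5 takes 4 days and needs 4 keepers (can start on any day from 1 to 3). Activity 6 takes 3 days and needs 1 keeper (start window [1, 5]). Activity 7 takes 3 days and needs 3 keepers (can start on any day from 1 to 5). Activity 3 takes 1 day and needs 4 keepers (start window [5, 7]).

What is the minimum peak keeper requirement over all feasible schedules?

Early-start (Activity 1@1, Activity 2@1, Activity 4@1, Activity 5@1, Activity 6@1, Activity 7@1, Activity 3@5) gives peak 15: d1:15  d2:15  d3:15  d4:9  d5:4  d6:0  d7:0.
Shift Activity 6→4, Activity 7→5.
Schedule Activity 1@1, Activity 2@1, Activity 4@1, Activity 5@1, Activity 6@4, Activity 7@5, Activity 3@5: d1:11  d2:11  d3:11  d4:10  d5:8  d6:4  d7:3 — peak 11.

11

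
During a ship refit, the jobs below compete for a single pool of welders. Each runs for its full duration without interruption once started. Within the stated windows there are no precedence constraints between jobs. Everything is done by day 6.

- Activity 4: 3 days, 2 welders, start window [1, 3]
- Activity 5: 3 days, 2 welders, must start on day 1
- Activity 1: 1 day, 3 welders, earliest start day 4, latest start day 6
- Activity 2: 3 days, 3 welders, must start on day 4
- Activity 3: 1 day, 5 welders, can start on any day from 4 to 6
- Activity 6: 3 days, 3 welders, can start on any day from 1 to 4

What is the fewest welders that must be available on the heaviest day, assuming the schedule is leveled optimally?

8

Early-start (Activity 4@1, Activity 5@1, Activity 1@4, Activity 2@4, Activity 3@4, Activity 6@1) gives peak 11: d1:7  d2:7  d3:7  d4:11  d5:3  d6:3.
Shift Activity 3→5.
Schedule Activity 4@1, Activity 5@1, Activity 1@4, Activity 2@4, Activity 3@5, Activity 6@1: d1:7  d2:7  d3:7  d4:6  d5:8  d6:3 — peak 8.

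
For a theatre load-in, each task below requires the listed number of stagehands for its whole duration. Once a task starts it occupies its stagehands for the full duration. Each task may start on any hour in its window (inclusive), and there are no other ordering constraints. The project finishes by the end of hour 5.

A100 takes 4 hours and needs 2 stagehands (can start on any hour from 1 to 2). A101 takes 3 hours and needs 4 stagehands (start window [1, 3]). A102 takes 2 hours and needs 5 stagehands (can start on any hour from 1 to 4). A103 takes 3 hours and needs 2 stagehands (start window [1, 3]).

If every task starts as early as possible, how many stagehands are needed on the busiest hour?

Early-start schedule: A100@1, A101@1, A102@1, A103@1.
Load per hour: hour 1: 13, hour 2: 13, hour 3: 8, hour 4: 2, hour 5: 0.
Peak is 13.

13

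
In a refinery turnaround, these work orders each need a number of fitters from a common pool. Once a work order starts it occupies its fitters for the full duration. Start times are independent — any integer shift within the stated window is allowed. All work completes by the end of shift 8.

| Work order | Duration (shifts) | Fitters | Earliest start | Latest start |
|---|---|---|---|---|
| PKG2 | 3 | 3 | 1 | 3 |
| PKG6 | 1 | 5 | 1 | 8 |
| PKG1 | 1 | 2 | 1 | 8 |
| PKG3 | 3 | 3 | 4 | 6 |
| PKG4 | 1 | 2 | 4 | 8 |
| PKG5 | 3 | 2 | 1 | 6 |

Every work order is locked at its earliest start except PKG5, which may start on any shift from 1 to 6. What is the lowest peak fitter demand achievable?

10

PKG5@1: s1:12  s2:5  s3:5  s4:5  s5:3  s6:3  s7:0  s8:0 → peak 12
PKG5@2: s1:10  s2:5  s3:5  s4:7  s5:3  s6:3  s7:0  s8:0 → peak 10
PKG5@3: s1:10  s2:3  s3:5  s4:7  s5:5  s6:3  s7:0  s8:0 → peak 10
PKG5@4: s1:10  s2:3  s3:3  s4:7  s5:5  s6:5  s7:0  s8:0 → peak 10
PKG5@5: s1:10  s2:3  s3:3  s4:5  s5:5  s6:5  s7:2  s8:0 → peak 10
PKG5@6: s1:10  s2:3  s3:3  s4:5  s5:3  s6:5  s7:2  s8:2 → peak 10
Best is PKG5@2, peak 10.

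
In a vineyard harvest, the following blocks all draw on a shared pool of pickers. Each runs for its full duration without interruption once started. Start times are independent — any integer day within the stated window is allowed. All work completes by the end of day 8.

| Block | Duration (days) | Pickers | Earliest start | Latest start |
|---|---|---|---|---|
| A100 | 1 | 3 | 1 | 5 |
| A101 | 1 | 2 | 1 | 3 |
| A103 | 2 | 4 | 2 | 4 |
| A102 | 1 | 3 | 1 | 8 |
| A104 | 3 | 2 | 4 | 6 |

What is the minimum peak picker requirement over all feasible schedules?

4

Early-start (A100@1, A101@1, A103@2, A102@1, A104@4) gives peak 8: d1:8  d2:4  d3:4  d4:2  d5:2  d6:2  d7:0  d8:0.
Shift A101→2, A103→3, A102→5, A104→6.
Schedule A100@1, A101@2, A103@3, A102@5, A104@6: d1:3  d2:2  d3:4  d4:4  d5:3  d6:2  d7:2  d8:2 — peak 4.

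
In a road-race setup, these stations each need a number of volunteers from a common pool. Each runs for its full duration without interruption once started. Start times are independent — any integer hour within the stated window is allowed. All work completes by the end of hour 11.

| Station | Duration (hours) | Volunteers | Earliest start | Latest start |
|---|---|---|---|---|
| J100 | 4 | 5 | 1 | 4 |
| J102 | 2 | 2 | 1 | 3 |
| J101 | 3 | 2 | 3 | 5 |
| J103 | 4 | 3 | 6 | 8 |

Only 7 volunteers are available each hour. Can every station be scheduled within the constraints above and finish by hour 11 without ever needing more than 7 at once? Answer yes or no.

yes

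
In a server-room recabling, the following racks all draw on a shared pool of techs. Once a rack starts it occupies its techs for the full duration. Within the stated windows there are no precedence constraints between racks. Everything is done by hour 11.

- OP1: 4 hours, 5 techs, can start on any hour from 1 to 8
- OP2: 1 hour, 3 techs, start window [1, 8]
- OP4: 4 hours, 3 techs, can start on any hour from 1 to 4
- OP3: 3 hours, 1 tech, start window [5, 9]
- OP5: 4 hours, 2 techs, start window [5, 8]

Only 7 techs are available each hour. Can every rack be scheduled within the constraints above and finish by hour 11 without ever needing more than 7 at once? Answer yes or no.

Schedule OP1@5, OP2@1, OP4@1, OP3@5, OP5@8: h1:6  h2:3  h3:3  h4:3  h5:6  h6:6  h7:6  h8:7  h9:2  h10:2  h11:2 — peak 7 ≤ 7.

yes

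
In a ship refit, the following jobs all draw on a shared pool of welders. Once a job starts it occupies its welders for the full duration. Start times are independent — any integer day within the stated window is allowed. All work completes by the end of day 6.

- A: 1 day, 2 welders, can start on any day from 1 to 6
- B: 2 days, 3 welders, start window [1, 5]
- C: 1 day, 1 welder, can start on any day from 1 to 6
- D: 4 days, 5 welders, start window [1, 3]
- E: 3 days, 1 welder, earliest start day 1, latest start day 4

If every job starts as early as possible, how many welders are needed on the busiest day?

Early-start schedule: A@1, B@1, C@1, D@1, E@1.
Load per day: day 1: 12, day 2: 9, day 3: 6, day 4: 5, day 5: 0, day 6: 0.
Peak is 12.

12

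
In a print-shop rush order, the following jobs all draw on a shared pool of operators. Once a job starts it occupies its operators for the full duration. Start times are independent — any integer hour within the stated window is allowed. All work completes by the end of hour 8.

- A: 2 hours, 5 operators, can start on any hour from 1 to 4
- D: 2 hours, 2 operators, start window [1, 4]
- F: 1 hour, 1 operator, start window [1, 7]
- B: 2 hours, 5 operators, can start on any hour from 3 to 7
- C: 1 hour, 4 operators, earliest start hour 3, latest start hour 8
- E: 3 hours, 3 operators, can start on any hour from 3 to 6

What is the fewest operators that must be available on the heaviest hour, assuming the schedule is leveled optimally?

Early-start (A@1, D@1, F@1, B@3, C@3, E@3) gives peak 12: h1:8  h2:7  h3:12  h4:8  h5:3  h6:0  h7:0  h8:0.
Shift D→3, F→5, B→6, C→8.
Schedule A@1, D@3, F@5, B@6, C@8, E@3: h1:5  h2:5  h3:5  h4:5  h5:4  h6:5  h7:5  h8:4 — peak 5.
Total operator-hours = 38 over 8 hours ⇒ peak ≥ ⌈38/8⌉ = 5, so 5 is optimal.

5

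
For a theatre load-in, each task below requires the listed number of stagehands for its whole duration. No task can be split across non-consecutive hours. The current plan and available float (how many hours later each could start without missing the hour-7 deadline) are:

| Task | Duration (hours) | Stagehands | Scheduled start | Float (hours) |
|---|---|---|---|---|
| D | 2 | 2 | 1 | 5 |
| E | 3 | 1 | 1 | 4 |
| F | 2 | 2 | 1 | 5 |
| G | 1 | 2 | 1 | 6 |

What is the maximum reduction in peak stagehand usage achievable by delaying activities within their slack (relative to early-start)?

4

Early-start peak: h1:7  h2:5  h3:1  h4:0  h5:0  h6:0  h7:0 ⇒ 7.
Leveled (D@1, E@1, F@3, G@5): h1:3  h2:3  h3:3  h4:2  h5:2  h6:0  h7:0 ⇒ 3.
Reduction 7 − 3 = 4.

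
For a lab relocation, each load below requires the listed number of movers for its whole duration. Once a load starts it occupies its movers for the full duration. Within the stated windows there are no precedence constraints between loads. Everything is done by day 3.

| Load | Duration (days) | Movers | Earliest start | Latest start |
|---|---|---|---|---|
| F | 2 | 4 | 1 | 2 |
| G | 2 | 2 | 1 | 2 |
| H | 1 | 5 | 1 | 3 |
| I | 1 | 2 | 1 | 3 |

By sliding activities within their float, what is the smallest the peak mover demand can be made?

7

Early-start (F@1, G@1, H@1, I@1) gives peak 13: d1:13  d2:6  d3:0.
Shift H→3, I→3.
Schedule F@1, G@1, H@3, I@3: d1:6  d2:6  d3:7 — peak 7.
Total mover-days = 19 over 3 days ⇒ peak ≥ ⌈19/3⌉ = 7, so 7 is optimal.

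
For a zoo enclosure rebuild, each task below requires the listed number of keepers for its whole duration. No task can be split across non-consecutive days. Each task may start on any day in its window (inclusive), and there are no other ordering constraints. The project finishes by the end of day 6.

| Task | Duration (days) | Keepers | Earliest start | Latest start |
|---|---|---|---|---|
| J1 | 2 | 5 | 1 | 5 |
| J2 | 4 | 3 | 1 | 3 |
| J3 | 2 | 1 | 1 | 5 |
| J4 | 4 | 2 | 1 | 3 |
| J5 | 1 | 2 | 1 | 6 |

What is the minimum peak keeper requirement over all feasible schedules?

Early-start (J1@1, J2@1, J3@1, J4@1, J5@1) gives peak 13: d1:13  d2:11  d3:5  d4:5  d5:0  d6:0.
Shift J2→3, J4→3, J5→3.
Schedule J1@1, J2@3, J3@1, J4@3, J5@3: d1:6  d2:6  d3:7  d4:5  d5:5  d6:5 — peak 7.

7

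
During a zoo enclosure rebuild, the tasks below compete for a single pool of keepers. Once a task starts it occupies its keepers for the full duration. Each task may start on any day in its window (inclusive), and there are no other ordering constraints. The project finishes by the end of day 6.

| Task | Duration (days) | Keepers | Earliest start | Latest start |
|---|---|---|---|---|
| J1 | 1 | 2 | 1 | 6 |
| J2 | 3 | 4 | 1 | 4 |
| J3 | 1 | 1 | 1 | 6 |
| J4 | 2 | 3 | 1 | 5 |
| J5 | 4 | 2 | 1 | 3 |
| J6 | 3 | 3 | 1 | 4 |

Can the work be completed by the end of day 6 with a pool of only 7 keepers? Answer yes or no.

yes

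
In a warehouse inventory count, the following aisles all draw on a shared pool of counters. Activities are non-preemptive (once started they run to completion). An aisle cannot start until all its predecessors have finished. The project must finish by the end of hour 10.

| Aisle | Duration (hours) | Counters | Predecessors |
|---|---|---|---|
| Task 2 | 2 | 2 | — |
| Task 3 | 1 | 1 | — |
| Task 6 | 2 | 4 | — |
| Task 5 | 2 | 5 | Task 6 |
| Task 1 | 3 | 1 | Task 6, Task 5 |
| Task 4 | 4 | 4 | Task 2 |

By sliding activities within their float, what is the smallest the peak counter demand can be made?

Early-start (Task 2@1, Task 3@1, Task 6@1, Task 5@3, Task 1@5, Task 4@3) gives peak 9: h1:7  h2:6  h3:9  h4:9  h5:5  h6:5  h7:1  h8:0  h9:0  h10:0.
Shift Task 6→3, Task 5→5, Task 1→7, Task 4→7.
Schedule Task 2@1, Task 3@1, Task 6@3, Task 5@5, Task 1@7, Task 4@7: h1:3  h2:2  h3:4  h4:4  h5:5  h6:5  h7:5  h8:5  h9:5  h10:4 — peak 5.
Total counter-hours = 42 over 10 hours ⇒ peak ≥ ⌈42/10⌉ = 5, so 5 is optimal.

5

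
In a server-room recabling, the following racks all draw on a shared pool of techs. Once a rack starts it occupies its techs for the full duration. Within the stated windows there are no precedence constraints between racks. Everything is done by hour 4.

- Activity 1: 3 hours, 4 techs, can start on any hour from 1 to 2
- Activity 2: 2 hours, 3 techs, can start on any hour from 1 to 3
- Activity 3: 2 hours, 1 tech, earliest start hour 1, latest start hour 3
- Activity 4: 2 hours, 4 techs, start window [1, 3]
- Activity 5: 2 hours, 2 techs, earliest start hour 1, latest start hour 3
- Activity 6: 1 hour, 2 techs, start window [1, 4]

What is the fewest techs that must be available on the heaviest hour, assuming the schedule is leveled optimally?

9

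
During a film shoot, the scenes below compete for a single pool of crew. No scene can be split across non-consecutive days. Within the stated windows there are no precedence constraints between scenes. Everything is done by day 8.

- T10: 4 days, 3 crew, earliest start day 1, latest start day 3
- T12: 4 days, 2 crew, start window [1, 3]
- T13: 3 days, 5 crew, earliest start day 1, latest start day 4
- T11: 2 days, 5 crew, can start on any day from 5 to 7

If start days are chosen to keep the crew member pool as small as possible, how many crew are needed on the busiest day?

10

Schedule T10@1, T12@1, T13@1, T11@5: d1:10  d2:10  d3:10  d4:5  d5:5  d6:5  d7:0  d8:0 — peak 10.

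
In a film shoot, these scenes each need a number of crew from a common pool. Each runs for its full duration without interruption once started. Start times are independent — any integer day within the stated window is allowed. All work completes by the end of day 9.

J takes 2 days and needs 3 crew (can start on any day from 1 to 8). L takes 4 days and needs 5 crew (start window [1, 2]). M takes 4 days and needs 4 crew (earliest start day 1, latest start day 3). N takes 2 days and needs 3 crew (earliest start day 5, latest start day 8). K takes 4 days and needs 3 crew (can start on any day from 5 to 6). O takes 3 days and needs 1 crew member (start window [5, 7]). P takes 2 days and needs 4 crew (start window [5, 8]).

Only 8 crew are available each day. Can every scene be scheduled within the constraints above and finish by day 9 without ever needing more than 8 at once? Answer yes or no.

The minimum achievable peak is 9; 8 < 9, so no feasible schedule stays within the cap.

no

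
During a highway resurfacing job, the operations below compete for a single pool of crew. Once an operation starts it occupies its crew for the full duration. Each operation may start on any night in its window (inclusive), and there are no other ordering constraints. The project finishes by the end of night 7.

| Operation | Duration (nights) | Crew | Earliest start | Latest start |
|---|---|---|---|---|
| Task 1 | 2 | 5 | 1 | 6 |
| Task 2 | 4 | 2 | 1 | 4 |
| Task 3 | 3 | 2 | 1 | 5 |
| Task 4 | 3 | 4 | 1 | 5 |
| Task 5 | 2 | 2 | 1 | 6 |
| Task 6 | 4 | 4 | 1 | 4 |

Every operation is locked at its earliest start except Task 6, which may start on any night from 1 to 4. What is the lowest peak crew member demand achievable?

Task 6@1: n1:19  n2:19  n3:12  n4:6  n5:0  n6:0  n7:0 → peak 19
Task 6@2: n1:15  n2:19  n3:12  n4:6  n5:4  n6:0  n7:0 → peak 19
Task 6@3: n1:15  n2:15  n3:12  n4:6  n5:4  n6:4  n7:0 → peak 15
Task 6@4: n1:15  n2:15  n3:8  n4:6  n5:4  n6:4  n7:4 → peak 15
Best is Task 6@3, peak 15.

15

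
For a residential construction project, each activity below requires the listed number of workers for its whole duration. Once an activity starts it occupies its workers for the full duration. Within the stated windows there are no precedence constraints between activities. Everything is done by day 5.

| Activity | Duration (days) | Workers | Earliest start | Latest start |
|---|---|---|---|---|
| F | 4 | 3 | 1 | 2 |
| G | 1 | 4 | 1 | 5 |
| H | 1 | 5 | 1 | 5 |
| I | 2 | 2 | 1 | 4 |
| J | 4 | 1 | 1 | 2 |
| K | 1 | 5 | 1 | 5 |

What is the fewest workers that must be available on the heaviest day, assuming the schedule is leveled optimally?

Early-start (F@1, G@1, H@1, I@1, J@1, K@1) gives peak 20: d1:20  d2:6  d3:4  d4:4  d5:0.
Shift G→2, I→3, J→2, K→5.
Schedule F@1, G@2, H@1, I@3, J@2, K@5: d1:8  d2:8  d3:6  d4:6  d5:6 — peak 8.

8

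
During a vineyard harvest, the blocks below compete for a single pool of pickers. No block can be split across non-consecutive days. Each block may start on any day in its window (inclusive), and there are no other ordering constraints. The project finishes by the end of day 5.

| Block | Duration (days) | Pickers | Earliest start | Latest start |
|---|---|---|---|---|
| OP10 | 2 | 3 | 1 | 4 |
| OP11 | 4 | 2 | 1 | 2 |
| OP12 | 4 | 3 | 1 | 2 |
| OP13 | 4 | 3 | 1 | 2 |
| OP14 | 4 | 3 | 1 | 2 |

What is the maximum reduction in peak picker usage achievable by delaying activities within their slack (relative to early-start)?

Early-start peak: d1:14  d2:14  d3:11  d4:11  d5:0 ⇒ 14.
Leveled (OP10@1, OP11@1, OP12@1, OP13@1, OP14@1): d1:14  d2:14  d3:11  d4:11  d5:0 ⇒ 14.
Reduction 14 − 14 = 0.

0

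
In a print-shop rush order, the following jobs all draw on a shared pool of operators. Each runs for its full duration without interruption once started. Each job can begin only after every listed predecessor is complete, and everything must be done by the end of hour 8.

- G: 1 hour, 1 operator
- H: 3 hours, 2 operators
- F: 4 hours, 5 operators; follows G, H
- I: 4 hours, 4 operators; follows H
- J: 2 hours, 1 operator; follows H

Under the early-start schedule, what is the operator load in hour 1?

3

At early start, hour 1 has: G, H.
Demand: 1 + 2 = 3.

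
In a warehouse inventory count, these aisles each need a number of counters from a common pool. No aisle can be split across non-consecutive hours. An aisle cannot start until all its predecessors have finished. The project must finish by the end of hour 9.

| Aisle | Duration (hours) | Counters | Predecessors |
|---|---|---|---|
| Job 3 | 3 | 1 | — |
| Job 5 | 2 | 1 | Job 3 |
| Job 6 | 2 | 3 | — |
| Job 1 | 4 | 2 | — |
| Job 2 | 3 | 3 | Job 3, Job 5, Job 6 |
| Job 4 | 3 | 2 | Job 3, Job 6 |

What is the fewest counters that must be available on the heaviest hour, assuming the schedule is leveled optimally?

Early-start (Job 3@1, Job 5@4, Job 6@1, Job 1@1, Job 2@6, Job 4@4) gives peak 6: h1:6  h2:6  h3:3  h4:5  h5:3  h6:5  h7:3  h8:3  h9:0.
Shift Job 1→3, Job 4→7.
Schedule Job 3@1, Job 5@4, Job 6@1, Job 1@3, Job 2@6, Job 4@7: h1:4  h2:4  h3:3  h4:3  h5:3  h6:5  h7:5  h8:5  h9:2 — peak 5.

5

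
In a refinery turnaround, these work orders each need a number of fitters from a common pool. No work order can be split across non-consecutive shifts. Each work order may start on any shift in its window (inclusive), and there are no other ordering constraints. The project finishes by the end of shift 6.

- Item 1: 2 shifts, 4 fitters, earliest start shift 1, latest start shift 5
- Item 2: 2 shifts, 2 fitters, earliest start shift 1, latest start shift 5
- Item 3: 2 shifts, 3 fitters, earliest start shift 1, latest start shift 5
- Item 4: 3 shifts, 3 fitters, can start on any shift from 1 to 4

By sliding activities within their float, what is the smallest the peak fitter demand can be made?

Early-start (Item 1@1, Item 2@1, Item 3@1, Item 4@1) gives peak 12: s1:12  s2:12  s3:3  s4:0  s5:0  s6:0.
Shift Item 3→3, Item 4→3.
Schedule Item 1@1, Item 2@1, Item 3@3, Item 4@3: s1:6  s2:6  s3:6  s4:6  s5:3  s6:0 — peak 6.

6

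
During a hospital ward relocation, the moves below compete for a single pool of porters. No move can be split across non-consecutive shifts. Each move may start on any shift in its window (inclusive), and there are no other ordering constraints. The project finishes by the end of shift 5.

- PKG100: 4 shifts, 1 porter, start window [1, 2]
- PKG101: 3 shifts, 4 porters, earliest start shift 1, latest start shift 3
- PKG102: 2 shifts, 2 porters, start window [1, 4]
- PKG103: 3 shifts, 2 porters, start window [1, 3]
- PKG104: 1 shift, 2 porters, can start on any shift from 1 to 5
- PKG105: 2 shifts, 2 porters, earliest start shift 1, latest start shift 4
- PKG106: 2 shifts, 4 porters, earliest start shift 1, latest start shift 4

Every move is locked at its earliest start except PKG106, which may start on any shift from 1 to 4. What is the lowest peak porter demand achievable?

PKG106@1: s1:17  s2:15  s3:7  s4:1  s5:0 → peak 17
PKG106@2: s1:13  s2:15  s3:11  s4:1  s5:0 → peak 15
PKG106@3: s1:13  s2:11  s3:11  s4:5  s5:0 → peak 13
PKG106@4: s1:13  s2:11  s3:7  s4:5  s5:4 → peak 13
Best is PKG106@3, peak 13.

13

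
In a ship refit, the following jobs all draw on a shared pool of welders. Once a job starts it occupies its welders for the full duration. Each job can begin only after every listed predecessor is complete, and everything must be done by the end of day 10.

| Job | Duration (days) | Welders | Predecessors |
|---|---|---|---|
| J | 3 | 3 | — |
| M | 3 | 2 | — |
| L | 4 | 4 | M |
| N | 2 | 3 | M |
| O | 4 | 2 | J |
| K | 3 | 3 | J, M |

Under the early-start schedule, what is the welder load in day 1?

5

At early start, day 1 has: J, M.
Demand: 3 + 2 = 5.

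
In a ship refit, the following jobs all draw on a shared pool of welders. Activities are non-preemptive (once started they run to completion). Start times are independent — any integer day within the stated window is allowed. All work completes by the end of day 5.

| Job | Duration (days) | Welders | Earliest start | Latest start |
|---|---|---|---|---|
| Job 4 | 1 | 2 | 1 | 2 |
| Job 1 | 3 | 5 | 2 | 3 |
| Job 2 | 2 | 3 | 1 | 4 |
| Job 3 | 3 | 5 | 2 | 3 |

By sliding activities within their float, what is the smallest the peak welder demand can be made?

Early-start (Job 4@1, Job 1@2, Job 2@1, Job 3@2) gives peak 13: d1:5  d2:13  d3:10  d4:10  d5:0.
Shift Job 3→3.
Schedule Job 4@1, Job 1@2, Job 2@1, Job 3@3: d1:5  d2:8  d3:10  d4:10  d5:5 — peak 10.

10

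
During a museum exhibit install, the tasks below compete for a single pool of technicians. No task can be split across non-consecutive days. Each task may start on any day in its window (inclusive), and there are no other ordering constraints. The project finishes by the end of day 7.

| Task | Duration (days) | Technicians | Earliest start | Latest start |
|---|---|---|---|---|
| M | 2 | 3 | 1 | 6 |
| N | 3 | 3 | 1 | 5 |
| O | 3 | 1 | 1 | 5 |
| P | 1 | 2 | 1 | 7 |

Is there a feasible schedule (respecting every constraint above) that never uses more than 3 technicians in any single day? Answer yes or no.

The minimum achievable peak is 4; 3 < 4, so no feasible schedule stays within the cap.

no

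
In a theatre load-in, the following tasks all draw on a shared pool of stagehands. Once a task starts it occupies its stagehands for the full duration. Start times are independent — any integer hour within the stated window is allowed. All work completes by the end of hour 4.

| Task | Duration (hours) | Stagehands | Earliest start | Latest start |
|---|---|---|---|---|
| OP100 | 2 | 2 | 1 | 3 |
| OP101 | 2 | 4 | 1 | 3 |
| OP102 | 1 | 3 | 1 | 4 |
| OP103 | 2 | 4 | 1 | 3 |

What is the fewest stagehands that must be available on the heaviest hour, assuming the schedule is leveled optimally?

7

Early-start (OP100@1, OP101@1, OP102@1, OP103@1) gives peak 13: h1:13  h2:10  h3:0  h4:0.
Shift OP102→3, OP103→3.
Schedule OP100@1, OP101@1, OP102@3, OP103@3: h1:6  h2:6  h3:7  h4:4 — peak 7.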